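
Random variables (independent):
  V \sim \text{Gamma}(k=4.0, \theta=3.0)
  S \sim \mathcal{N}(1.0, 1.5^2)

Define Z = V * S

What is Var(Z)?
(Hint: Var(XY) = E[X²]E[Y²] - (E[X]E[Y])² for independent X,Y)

Var(XY) = E[X²]E[Y²] - (E[X]E[Y])²
E[V] = 12, Var(V) = 36
E[S] = 1, Var(S) = 2.25
E[V²] = 36 + 12² = 180
E[S²] = 2.25 + 1² = 3.25
Var(Z) = 180*3.25 - (12*1)²
= 585 - 144 = 441

441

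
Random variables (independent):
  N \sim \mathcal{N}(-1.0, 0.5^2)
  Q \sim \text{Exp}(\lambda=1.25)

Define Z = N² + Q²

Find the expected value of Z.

E[Z] = E[N²] + E[Q²]
E[N²] = Var(N) + E[N]² = 0.25 + 1 = 1.25
E[Q²] = Var(Q) + E[Q]² = 0.64 + 0.64 = 1.28
E[Z] = 1.25 + 1.28 = 2.53

2.53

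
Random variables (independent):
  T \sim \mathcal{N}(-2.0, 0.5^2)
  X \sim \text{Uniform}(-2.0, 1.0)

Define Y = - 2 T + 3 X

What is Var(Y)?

For independent RVs: Var(aX + bY) = a²Var(X) + b²Var(Y)
Var(T) = 0.25
Var(X) = 0.75
Var(Y) = (-2)²*0.25 + 3²*0.75
= 4*0.25 + 9*0.75 = 7.75

7.75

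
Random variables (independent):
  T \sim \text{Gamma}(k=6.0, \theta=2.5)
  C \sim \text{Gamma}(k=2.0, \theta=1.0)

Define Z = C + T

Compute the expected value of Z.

E[Z] = 1*E[T] + 1*E[C]
E[T] = 15
E[C] = 2
E[Z] = 1*15 + 1*2 = 17

17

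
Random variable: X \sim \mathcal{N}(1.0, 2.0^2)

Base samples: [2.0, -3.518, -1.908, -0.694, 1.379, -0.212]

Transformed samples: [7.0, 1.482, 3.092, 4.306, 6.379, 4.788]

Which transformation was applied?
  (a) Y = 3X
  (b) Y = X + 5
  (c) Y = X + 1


Checking option (b) Y = X + 5:
  X = 2.0 -> Y = 7.0 ✓
  X = -3.518 -> Y = 1.482 ✓
  X = -1.908 -> Y = 3.092 ✓
All samples match this transformation.

(b) X + 5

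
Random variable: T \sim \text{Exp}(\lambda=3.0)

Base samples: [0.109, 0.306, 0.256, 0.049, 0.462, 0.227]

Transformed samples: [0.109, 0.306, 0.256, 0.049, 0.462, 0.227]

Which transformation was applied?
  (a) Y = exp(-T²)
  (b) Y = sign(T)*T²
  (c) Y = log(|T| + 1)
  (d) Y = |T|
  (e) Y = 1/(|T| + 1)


Checking option (d) Y = |T|:
  T = 0.109 -> Y = 0.109 ✓
  T = 0.306 -> Y = 0.306 ✓
  T = 0.256 -> Y = 0.256 ✓
All samples match this transformation.

(d) |T|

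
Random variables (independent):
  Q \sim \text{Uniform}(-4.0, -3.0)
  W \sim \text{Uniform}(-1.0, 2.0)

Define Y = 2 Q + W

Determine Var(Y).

For independent RVs: Var(aX + bY) = a²Var(X) + b²Var(Y)
Var(Q) = 0.083333333
Var(W) = 0.75
Var(Y) = 2²*0.083333333 + 1²*0.75
= 4*0.083333333 + 1*0.75 = 1.0833333

1.0833333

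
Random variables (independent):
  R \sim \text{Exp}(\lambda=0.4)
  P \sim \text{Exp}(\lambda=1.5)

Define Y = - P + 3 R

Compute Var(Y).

For independent RVs: Var(aX + bY) = a²Var(X) + b²Var(Y)
Var(R) = 6.25
Var(P) = 0.44444444
Var(Y) = 3²*6.25 + (-1)²*0.44444444
= 9*6.25 + 1*0.44444444 = 56.694444

56.694444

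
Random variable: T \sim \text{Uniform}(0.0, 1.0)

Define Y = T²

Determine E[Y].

Using E[X²] = Var(X) + (E[X])²:
E[T] = 0.5
Var(T) = (1 - 0)^2/12 = 0.083333333
E[T²] = 0.083333333 + 0.5² = 0.083333333 + 0.25 = 0.33333333

0.33333333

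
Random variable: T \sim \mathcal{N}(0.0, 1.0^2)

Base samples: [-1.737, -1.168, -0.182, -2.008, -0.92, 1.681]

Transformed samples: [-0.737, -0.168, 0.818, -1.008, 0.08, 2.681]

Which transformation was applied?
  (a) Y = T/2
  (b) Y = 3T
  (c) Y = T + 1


Checking option (c) Y = T + 1:
  T = -1.737 -> Y = -0.737 ✓
  T = -1.168 -> Y = -0.168 ✓
  T = -0.182 -> Y = 0.818 ✓
All samples match this transformation.

(c) T + 1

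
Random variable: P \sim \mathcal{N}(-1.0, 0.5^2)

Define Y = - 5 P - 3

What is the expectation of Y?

For Y = -5P - 3:
E[Y] = -5 * E[P] - 3
E[P] = -1.0 = -1
E[Y] = -5 * (-1) - 3 = 2

2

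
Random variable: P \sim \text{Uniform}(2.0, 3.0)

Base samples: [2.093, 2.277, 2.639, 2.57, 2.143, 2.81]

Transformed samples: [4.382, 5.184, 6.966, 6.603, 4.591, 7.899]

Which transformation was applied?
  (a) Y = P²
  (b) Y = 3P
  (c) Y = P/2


Checking option (a) Y = P²:
  P = 2.093 -> Y = 4.382 ✓
  P = 2.277 -> Y = 5.184 ✓
  P = 2.639 -> Y = 6.966 ✓
All samples match this transformation.

(a) P²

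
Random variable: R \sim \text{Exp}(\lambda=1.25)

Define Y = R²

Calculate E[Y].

E[R²] = Var(R) + (E[R])² = 0.64 + 0.64 = 1.28

1.28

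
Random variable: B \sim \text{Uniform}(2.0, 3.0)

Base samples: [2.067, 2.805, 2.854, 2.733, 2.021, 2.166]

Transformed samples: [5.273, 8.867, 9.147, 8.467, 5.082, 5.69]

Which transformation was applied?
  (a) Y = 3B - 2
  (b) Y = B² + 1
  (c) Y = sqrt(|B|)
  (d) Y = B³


Checking option (b) Y = B² + 1:
  B = 2.067 -> Y = 5.273 ✓
  B = 2.805 -> Y = 8.867 ✓
  B = 2.854 -> Y = 9.147 ✓
All samples match this transformation.

(b) B² + 1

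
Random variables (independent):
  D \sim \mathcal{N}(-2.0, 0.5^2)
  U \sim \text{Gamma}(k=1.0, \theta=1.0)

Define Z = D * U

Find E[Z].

For independent RVs: E[XY] = E[X]*E[Y]
E[D] = -2
E[U] = 1
E[Z] = -2 * 1 = -2

-2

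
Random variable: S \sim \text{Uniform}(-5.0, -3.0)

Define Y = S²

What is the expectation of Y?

Using E[X²] = Var(X) + (E[X])²:
E[S] = -4
Var(S) = (-3 + 5)^2/12 = 0.33333333
E[S²] = 0.33333333 + (-4)² = 0.33333333 + 16 = 16.333333

16.333333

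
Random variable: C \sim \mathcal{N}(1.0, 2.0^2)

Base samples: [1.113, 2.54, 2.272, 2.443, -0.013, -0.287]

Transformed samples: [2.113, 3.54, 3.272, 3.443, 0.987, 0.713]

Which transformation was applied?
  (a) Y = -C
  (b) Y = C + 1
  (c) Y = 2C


Checking option (b) Y = C + 1:
  C = 1.113 -> Y = 2.113 ✓
  C = 2.54 -> Y = 3.54 ✓
  C = 2.272 -> Y = 3.272 ✓
All samples match this transformation.

(b) C + 1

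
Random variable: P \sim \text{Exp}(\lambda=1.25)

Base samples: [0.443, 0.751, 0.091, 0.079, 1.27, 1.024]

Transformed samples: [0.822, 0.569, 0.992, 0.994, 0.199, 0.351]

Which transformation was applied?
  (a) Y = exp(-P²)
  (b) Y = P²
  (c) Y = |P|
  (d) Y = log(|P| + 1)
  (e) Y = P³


Checking option (a) Y = exp(-P²):
  P = 0.443 -> Y = 0.822 ✓
  P = 0.751 -> Y = 0.569 ✓
  P = 0.091 -> Y = 0.992 ✓
All samples match this transformation.

(a) exp(-P²)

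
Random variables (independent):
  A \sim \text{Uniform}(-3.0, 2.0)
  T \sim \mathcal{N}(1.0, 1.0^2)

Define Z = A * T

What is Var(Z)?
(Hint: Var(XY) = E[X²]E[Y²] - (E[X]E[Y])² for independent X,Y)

Var(XY) = E[X²]E[Y²] - (E[X]E[Y])²
E[A] = -0.5, Var(A) = 2.0833333
E[T] = 1, Var(T) = 1
E[A²] = 2.0833333 + (-0.5)² = 2.3333333
E[T²] = 1 + 1² = 2
Var(Z) = 2.3333333*2 - (-0.5*1)²
= 4.6666667 - 0.25 = 4.4166667

4.4166667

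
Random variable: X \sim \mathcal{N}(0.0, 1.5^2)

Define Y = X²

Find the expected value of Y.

Using E[X²] = Var(X) + (E[X])²:
E[X] = 0
Var(X) = 1.5^2 = 2.25
E[X²] = 2.25 + 0² = 2.25 + 0 = 2.25

2.25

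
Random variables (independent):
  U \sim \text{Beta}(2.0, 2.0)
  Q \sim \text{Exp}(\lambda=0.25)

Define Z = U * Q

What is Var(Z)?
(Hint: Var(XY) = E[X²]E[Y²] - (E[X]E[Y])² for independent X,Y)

Var(XY) = E[X²]E[Y²] - (E[X]E[Y])²
E[U] = 0.5, Var(U) = 0.05
E[Q] = 4, Var(Q) = 16
E[U²] = 0.05 + 0.5² = 0.3
E[Q²] = 16 + 4² = 32
Var(Z) = 0.3*32 - (0.5*4)²
= 9.6 - 4 = 5.6

5.6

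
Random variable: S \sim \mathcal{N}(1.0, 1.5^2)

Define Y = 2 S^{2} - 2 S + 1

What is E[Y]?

E[Y] = 2*E[S²] - 2*E[S] + 1
E[S] = 1
E[S²] = Var(S) + (E[S])² = 2.25 + 1 = 3.25
E[Y] = 2*3.25 - 2*1 + 1 = 5.5

5.5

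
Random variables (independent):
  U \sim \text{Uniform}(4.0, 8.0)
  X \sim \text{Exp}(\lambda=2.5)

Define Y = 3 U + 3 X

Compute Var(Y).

For independent RVs: Var(aX + bY) = a²Var(X) + b²Var(Y)
Var(U) = 1.3333333
Var(X) = 0.16
Var(Y) = 3²*1.3333333 + 3²*0.16
= 9*1.3333333 + 9*0.16 = 13.44

13.44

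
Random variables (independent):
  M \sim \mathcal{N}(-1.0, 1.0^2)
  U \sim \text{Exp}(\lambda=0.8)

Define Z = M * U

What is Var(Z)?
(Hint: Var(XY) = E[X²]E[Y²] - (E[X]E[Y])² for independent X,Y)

Var(XY) = E[X²]E[Y²] - (E[X]E[Y])²
E[M] = -1, Var(M) = 1
E[U] = 1.25, Var(U) = 1.5625
E[M²] = 1 + (-1)² = 2
E[U²] = 1.5625 + 1.25² = 3.125
Var(Z) = 2*3.125 - (-1*1.25)²
= 6.25 - 1.5625 = 4.6875

4.6875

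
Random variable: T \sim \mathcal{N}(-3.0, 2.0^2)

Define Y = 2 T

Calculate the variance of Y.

For Y = aT + b: Var(Y) = a² * Var(T)
Var(T) = 2.0^2 = 4
Var(Y) = 2² * 4 = 4 * 4 = 16

16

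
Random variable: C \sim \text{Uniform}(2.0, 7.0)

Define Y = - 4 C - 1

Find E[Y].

For Y = -4C - 1:
E[Y] = -4 * E[C] - 1
E[C] = (2 + 7)/2 = 4.5
E[Y] = -4 * 4.5 - 1 = -19

-19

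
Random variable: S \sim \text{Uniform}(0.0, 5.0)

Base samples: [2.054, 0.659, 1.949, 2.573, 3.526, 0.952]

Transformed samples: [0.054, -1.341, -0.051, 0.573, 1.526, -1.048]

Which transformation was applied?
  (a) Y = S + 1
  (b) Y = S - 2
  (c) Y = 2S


Checking option (b) Y = S - 2:
  S = 2.054 -> Y = 0.054 ✓
  S = 0.659 -> Y = -1.341 ✓
  S = 1.949 -> Y = -0.051 ✓
All samples match this transformation.

(b) S - 2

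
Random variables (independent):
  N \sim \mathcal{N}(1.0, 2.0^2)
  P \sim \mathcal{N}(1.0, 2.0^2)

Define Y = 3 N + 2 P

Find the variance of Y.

For independent RVs: Var(aX + bY) = a²Var(X) + b²Var(Y)
Var(N) = 4
Var(P) = 4
Var(Y) = 3²*4 + 2²*4
= 9*4 + 4*4 = 52

52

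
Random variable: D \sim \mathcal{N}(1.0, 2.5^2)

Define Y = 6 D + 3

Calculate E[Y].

For Y = 6D + 3:
E[Y] = 6 * E[D] + 3
E[D] = 1.0 = 1
E[Y] = 6 * 1 + 3 = 9

9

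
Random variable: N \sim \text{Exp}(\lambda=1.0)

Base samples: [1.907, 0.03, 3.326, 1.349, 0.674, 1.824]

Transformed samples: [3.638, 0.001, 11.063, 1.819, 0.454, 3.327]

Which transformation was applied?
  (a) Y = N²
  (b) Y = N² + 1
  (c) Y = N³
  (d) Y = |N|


Checking option (a) Y = N²:
  N = 1.907 -> Y = 3.638 ✓
  N = 0.03 -> Y = 0.001 ✓
  N = 3.326 -> Y = 11.063 ✓
All samples match this transformation.

(a) N²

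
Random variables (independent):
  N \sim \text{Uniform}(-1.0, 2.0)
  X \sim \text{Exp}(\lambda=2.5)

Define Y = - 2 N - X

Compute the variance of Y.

For independent RVs: Var(aX + bY) = a²Var(X) + b²Var(Y)
Var(N) = 0.75
Var(X) = 0.16
Var(Y) = (-2)²*0.75 + (-1)²*0.16
= 4*0.75 + 1*0.16 = 3.16

3.16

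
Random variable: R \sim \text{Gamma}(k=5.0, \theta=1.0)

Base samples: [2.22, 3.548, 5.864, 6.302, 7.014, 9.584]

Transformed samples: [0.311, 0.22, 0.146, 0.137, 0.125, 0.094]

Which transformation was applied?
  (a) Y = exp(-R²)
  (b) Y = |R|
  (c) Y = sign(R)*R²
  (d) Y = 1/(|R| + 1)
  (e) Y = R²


Checking option (d) Y = 1/(|R| + 1):
  R = 2.22 -> Y = 0.311 ✓
  R = 3.548 -> Y = 0.22 ✓
  R = 5.864 -> Y = 0.146 ✓
All samples match this transformation.

(d) 1/(|R| + 1)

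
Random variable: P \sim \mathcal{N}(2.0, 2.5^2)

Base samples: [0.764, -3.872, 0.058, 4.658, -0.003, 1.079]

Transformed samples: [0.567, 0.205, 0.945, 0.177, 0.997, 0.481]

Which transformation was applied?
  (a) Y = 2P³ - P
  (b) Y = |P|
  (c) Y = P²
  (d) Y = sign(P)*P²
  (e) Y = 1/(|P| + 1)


Checking option (e) Y = 1/(|P| + 1):
  P = 0.764 -> Y = 0.567 ✓
  P = -3.872 -> Y = 0.205 ✓
  P = 0.058 -> Y = 0.945 ✓
All samples match this transformation.

(e) 1/(|P| + 1)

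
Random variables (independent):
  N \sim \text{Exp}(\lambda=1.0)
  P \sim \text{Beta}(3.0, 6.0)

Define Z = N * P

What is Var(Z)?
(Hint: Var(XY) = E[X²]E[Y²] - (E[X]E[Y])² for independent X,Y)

Var(XY) = E[X²]E[Y²] - (E[X]E[Y])²
E[N] = 1, Var(N) = 1
E[P] = 0.33333333, Var(P) = 0.022222222
E[N²] = 1 + 1² = 2
E[P²] = 0.022222222 + 0.33333333² = 0.13333333
Var(Z) = 2*0.13333333 - (1*0.33333333)²
= 0.26666667 - 0.11111111 = 0.15555556

0.15555556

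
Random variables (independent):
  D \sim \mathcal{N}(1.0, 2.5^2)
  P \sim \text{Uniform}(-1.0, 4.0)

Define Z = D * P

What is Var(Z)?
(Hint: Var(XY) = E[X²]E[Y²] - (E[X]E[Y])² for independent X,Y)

Var(XY) = E[X²]E[Y²] - (E[X]E[Y])²
E[D] = 1, Var(D) = 6.25
E[P] = 1.5, Var(P) = 2.0833333
E[D²] = 6.25 + 1² = 7.25
E[P²] = 2.0833333 + 1.5² = 4.3333333
Var(Z) = 7.25*4.3333333 - (1*1.5)²
= 31.416667 - 2.25 = 29.166667

29.166667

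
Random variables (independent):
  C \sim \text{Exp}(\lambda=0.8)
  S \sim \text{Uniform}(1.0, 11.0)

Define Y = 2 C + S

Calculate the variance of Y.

For independent RVs: Var(aX + bY) = a²Var(X) + b²Var(Y)
Var(C) = 1.5625
Var(S) = 8.3333333
Var(Y) = 2²*1.5625 + 1²*8.3333333
= 4*1.5625 + 1*8.3333333 = 14.583333

14.583333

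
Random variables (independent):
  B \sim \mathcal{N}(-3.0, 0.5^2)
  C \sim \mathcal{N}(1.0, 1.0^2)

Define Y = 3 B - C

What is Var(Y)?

For independent RVs: Var(aX + bY) = a²Var(X) + b²Var(Y)
Var(B) = 0.25
Var(C) = 1
Var(Y) = 3²*0.25 + (-1)²*1
= 9*0.25 + 1*1 = 3.25

3.25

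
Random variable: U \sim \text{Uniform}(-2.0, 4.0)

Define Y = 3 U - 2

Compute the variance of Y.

For Y = aU + b: Var(Y) = a² * Var(U)
Var(U) = (4 + 2)^2/12 = 3
Var(Y) = 3² * 3 = 9 * 3 = 27

27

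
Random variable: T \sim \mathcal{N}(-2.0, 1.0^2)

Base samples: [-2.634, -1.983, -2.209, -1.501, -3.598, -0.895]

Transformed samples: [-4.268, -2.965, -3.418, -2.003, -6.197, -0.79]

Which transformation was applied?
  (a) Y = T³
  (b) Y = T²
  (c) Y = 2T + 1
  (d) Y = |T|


Checking option (c) Y = 2T + 1:
  T = -2.634 -> Y = -4.268 ✓
  T = -1.983 -> Y = -2.965 ✓
  T = -2.209 -> Y = -3.418 ✓
All samples match this transformation.

(c) 2T + 1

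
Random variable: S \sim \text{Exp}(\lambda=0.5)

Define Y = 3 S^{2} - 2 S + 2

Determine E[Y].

E[Y] = 3*E[S²] - 2*E[S] + 2
E[S] = 2
E[S²] = Var(S) + (E[S])² = 4 + 4 = 8
E[Y] = 3*8 - 2*2 + 2 = 22

22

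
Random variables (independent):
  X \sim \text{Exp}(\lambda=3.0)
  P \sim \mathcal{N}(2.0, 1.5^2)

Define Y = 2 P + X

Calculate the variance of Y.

For independent RVs: Var(aX + bY) = a²Var(X) + b²Var(Y)
Var(X) = 0.11111111
Var(P) = 2.25
Var(Y) = 1²*0.11111111 + 2²*2.25
= 1*0.11111111 + 4*2.25 = 9.1111111

9.1111111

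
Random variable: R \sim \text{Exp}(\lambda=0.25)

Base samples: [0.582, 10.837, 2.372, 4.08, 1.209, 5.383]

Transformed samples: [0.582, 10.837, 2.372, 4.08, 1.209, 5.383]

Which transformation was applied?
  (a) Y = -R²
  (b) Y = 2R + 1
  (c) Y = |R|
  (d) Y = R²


Checking option (c) Y = |R|:
  R = 0.582 -> Y = 0.582 ✓
  R = 10.837 -> Y = 10.837 ✓
  R = 2.372 -> Y = 2.372 ✓
All samples match this transformation.

(c) |R|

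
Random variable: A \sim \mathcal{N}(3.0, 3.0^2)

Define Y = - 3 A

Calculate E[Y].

For Y = -3A:
E[Y] = -3 * E[A]
E[A] = 3.0 = 3
E[Y] = -3 * 3 = -9

-9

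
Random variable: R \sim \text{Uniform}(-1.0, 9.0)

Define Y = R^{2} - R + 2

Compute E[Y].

E[Y] = 1*E[R²] - 1*E[R] + 2
E[R] = 4
E[R²] = Var(R) + (E[R])² = 8.3333333 + 16 = 24.333333
E[Y] = 1*24.333333 - 1*4 + 2 = 22.333333

22.333333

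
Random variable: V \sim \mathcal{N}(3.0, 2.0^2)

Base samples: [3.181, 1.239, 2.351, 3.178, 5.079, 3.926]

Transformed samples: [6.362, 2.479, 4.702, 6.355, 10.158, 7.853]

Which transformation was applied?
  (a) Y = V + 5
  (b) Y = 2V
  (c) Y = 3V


Checking option (b) Y = 2V:
  V = 3.181 -> Y = 6.362 ✓
  V = 1.239 -> Y = 2.479 ✓
  V = 2.351 -> Y = 4.702 ✓
All samples match this transformation.

(b) 2V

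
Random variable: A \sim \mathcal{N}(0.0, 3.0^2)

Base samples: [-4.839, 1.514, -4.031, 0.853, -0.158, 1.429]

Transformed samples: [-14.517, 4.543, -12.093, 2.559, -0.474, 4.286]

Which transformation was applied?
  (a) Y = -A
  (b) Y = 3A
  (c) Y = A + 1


Checking option (b) Y = 3A:
  A = -4.839 -> Y = -14.517 ✓
  A = 1.514 -> Y = 4.543 ✓
  A = -4.031 -> Y = -12.093 ✓
All samples match this transformation.

(b) 3A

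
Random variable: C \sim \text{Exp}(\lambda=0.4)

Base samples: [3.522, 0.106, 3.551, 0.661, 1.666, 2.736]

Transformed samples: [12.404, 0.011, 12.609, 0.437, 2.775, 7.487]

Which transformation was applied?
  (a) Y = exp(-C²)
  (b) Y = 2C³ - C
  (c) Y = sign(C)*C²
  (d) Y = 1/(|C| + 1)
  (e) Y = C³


Checking option (c) Y = sign(C)*C²:
  C = 3.522 -> Y = 12.404 ✓
  C = 0.106 -> Y = 0.011 ✓
  C = 3.551 -> Y = 12.609 ✓
All samples match this transformation.

(c) sign(C)*C²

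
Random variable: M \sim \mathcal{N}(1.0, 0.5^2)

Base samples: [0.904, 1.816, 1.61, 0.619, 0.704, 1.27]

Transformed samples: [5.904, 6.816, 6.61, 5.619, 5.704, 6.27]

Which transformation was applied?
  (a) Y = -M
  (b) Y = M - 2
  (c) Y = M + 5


Checking option (c) Y = M + 5:
  M = 0.904 -> Y = 5.904 ✓
  M = 1.816 -> Y = 6.816 ✓
  M = 1.61 -> Y = 6.61 ✓
All samples match this transformation.

(c) M + 5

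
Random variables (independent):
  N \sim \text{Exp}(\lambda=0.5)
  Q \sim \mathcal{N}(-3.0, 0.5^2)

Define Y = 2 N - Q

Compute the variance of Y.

For independent RVs: Var(aX + bY) = a²Var(X) + b²Var(Y)
Var(N) = 4
Var(Q) = 0.25
Var(Y) = 2²*4 + (-1)²*0.25
= 4*4 + 1*0.25 = 16.25

16.25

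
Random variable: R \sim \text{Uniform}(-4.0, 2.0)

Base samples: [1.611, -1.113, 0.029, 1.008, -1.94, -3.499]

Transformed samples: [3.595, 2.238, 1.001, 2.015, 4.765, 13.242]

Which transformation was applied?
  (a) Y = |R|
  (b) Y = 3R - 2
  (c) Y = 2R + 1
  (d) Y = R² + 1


Checking option (d) Y = R² + 1:
  R = 1.611 -> Y = 3.595 ✓
  R = -1.113 -> Y = 2.238 ✓
  R = 0.029 -> Y = 1.001 ✓
All samples match this transformation.

(d) R² + 1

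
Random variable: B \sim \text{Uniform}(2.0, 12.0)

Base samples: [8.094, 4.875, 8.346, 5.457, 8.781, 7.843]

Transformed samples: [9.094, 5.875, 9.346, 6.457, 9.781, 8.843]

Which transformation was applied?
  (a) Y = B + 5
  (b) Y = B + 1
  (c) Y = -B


Checking option (b) Y = B + 1:
  B = 8.094 -> Y = 9.094 ✓
  B = 4.875 -> Y = 5.875 ✓
  B = 8.346 -> Y = 9.346 ✓
All samples match this transformation.

(b) B + 1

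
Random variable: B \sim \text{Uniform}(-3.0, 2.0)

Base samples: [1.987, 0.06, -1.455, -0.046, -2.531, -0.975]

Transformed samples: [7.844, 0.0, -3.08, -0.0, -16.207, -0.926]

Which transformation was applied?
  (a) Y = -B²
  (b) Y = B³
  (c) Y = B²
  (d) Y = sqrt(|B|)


Checking option (b) Y = B³:
  B = 1.987 -> Y = 7.844 ✓
  B = 0.06 -> Y = 0.0 ✓
  B = -1.455 -> Y = -3.08 ✓
All samples match this transformation.

(b) B³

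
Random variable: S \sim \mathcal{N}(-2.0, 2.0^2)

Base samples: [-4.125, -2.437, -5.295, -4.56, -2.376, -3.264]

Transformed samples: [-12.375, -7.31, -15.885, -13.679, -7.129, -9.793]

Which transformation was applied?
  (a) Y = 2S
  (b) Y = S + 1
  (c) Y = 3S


Checking option (c) Y = 3S:
  S = -4.125 -> Y = -12.375 ✓
  S = -2.437 -> Y = -7.31 ✓
  S = -5.295 -> Y = -15.885 ✓
All samples match this transformation.

(c) 3S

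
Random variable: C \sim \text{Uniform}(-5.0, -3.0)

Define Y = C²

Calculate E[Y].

E[C²] = Var(C) + (E[C])² = 0.33333333 + 16 = 16.333333

16.333333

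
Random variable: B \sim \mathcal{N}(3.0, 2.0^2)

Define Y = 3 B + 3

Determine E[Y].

For Y = 3B + 3:
E[Y] = 3 * E[B] + 3
E[B] = 3.0 = 3
E[Y] = 3 * 3 + 3 = 12

12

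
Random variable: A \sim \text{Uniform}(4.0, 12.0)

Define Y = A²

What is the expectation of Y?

E[A²] = Var(A) + (E[A])² = 5.3333333 + 64 = 69.333333

69.333333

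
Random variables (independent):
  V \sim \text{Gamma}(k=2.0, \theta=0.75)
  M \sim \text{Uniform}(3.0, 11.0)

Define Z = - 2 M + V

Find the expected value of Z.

E[Z] = 1*E[V] - 2*E[M]
E[V] = 1.5
E[M] = 7
E[Z] = 1*1.5 - 2*7 = -12.5

-12.5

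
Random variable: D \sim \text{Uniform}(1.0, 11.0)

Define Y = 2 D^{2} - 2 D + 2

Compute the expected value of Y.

E[Y] = 2*E[D²] - 2*E[D] + 2
E[D] = 6
E[D²] = Var(D) + (E[D])² = 8.3333333 + 36 = 44.333333
E[Y] = 2*44.333333 - 2*6 + 2 = 78.666667

78.666667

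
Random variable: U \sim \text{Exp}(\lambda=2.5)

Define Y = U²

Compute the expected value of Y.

E[U²] = Var(U) + (E[U])² = 0.16 + 0.16 = 0.32

0.32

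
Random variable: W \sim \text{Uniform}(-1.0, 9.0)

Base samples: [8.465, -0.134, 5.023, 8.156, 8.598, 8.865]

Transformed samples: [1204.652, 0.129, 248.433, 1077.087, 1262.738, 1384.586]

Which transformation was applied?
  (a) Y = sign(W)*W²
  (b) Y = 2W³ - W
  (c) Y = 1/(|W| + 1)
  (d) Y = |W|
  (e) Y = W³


Checking option (b) Y = 2W³ - W:
  W = 8.465 -> Y = 1204.652 ✓
  W = -0.134 -> Y = 0.129 ✓
  W = 5.023 -> Y = 248.433 ✓
All samples match this transformation.

(b) 2W³ - W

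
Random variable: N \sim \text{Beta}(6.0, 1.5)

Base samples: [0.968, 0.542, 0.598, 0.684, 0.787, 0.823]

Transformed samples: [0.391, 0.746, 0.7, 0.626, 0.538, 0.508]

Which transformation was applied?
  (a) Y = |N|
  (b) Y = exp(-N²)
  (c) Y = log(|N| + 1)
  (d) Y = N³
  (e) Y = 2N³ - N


Checking option (b) Y = exp(-N²):
  N = 0.968 -> Y = 0.391 ✓
  N = 0.542 -> Y = 0.746 ✓
  N = 0.598 -> Y = 0.7 ✓
All samples match this transformation.

(b) exp(-N²)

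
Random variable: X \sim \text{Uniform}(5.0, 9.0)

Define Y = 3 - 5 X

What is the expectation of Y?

For Y = -5X + 3:
E[Y] = -5 * E[X] + 3
E[X] = (5 + 9)/2 = 7
E[Y] = -5 * 7 + 3 = -32

-32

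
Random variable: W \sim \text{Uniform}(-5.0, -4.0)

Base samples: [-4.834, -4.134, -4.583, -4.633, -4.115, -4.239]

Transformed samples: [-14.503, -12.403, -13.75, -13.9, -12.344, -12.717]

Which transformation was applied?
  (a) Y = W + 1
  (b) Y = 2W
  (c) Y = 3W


Checking option (c) Y = 3W:
  W = -4.834 -> Y = -14.503 ✓
  W = -4.134 -> Y = -12.403 ✓
  W = -4.583 -> Y = -13.75 ✓
All samples match this transformation.

(c) 3W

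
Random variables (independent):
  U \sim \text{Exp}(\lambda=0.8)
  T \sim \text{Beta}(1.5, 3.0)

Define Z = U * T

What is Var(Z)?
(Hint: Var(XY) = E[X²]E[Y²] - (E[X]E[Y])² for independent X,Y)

Var(XY) = E[X²]E[Y²] - (E[X]E[Y])²
E[U] = 1.25, Var(U) = 1.5625
E[T] = 0.33333333, Var(T) = 0.04040404
E[U²] = 1.5625 + 1.25² = 3.125
E[T²] = 0.04040404 + 0.33333333² = 0.15151515
Var(Z) = 3.125*0.15151515 - (1.25*0.33333333)²
= 0.47348485 - 0.17361111 = 0.29987374

0.29987374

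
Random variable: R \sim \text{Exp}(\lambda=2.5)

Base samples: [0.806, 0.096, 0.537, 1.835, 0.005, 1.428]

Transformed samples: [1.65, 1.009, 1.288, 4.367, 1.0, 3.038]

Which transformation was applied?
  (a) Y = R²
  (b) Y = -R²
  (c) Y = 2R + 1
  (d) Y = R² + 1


Checking option (d) Y = R² + 1:
  R = 0.806 -> Y = 1.65 ✓
  R = 0.096 -> Y = 1.009 ✓
  R = 0.537 -> Y = 1.288 ✓
All samples match this transformation.

(d) R² + 1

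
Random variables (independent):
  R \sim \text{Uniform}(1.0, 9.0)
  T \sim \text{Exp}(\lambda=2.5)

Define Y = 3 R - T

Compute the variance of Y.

For independent RVs: Var(aX + bY) = a²Var(X) + b²Var(Y)
Var(R) = 5.3333333
Var(T) = 0.16
Var(Y) = 3²*5.3333333 + (-1)²*0.16
= 9*5.3333333 + 1*0.16 = 48.16

48.16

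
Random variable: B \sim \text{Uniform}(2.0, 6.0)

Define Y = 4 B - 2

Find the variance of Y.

For Y = aB + b: Var(Y) = a² * Var(B)
Var(B) = (6 - 2)^2/12 = 1.3333333
Var(Y) = 4² * 1.3333333 = 16 * 1.3333333 = 21.333333

21.333333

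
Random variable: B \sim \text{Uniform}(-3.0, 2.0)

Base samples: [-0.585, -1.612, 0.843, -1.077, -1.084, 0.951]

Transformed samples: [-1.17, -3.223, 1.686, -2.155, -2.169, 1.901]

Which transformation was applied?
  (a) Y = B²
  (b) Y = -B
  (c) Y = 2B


Checking option (c) Y = 2B:
  B = -0.585 -> Y = -1.17 ✓
  B = -1.612 -> Y = -3.223 ✓
  B = 0.843 -> Y = 1.686 ✓
All samples match this transformation.

(c) 2B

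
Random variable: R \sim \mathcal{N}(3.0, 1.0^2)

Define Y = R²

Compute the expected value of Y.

Using E[X²] = Var(X) + (E[X])²:
E[R] = 3
Var(R) = 1.0^2 = 1
E[R²] = 1 + 3² = 1 + 9 = 10

10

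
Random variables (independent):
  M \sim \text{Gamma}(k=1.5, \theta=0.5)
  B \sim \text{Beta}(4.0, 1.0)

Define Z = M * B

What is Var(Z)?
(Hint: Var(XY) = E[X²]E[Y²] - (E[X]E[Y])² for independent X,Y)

Var(XY) = E[X²]E[Y²] - (E[X]E[Y])²
E[M] = 0.75, Var(M) = 0.375
E[B] = 0.8, Var(B) = 0.026666667
E[M²] = 0.375 + 0.75² = 0.9375
E[B²] = 0.026666667 + 0.8² = 0.66666667
Var(Z) = 0.9375*0.66666667 - (0.75*0.8)²
= 0.625 - 0.36 = 0.265

0.265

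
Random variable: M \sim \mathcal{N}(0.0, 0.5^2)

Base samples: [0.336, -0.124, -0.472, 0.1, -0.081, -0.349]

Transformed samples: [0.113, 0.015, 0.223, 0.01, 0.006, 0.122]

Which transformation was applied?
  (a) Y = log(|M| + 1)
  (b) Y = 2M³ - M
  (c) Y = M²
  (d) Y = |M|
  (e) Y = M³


Checking option (c) Y = M²:
  M = 0.336 -> Y = 0.113 ✓
  M = -0.124 -> Y = 0.015 ✓
  M = -0.472 -> Y = 0.223 ✓
All samples match this transformation.

(c) M²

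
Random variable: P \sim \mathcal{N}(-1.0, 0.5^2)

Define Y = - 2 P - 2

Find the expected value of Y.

For Y = -2P - 2:
E[Y] = -2 * E[P] - 2
E[P] = -1.0 = -1
E[Y] = -2 * (-1) - 2 = 0

0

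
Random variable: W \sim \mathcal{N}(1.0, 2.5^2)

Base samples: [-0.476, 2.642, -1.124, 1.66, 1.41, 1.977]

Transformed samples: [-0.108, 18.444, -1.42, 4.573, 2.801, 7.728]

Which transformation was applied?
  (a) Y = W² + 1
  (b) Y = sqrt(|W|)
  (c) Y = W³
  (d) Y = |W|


Checking option (c) Y = W³:
  W = -0.476 -> Y = -0.108 ✓
  W = 2.642 -> Y = 18.444 ✓
  W = -1.124 -> Y = -1.42 ✓
All samples match this transformation.

(c) W³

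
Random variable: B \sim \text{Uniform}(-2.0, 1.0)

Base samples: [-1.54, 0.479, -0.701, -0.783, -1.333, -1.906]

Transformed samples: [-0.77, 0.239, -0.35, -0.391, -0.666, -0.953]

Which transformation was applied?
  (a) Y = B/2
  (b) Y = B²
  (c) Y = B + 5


Checking option (a) Y = B/2:
  B = -1.54 -> Y = -0.77 ✓
  B = 0.479 -> Y = 0.239 ✓
  B = -0.701 -> Y = -0.35 ✓
All samples match this transformation.

(a) B/2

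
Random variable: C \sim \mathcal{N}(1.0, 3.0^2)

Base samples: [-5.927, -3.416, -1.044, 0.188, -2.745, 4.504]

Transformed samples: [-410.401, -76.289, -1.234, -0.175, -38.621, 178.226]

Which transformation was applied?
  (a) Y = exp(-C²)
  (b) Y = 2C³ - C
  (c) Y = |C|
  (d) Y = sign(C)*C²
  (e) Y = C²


Checking option (b) Y = 2C³ - C:
  C = -5.927 -> Y = -410.401 ✓
  C = -3.416 -> Y = -76.289 ✓
  C = -1.044 -> Y = -1.234 ✓
All samples match this transformation.

(b) 2C³ - C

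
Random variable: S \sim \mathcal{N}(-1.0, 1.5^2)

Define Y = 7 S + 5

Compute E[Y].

For Y = 7S + 5:
E[Y] = 7 * E[S] + 5
E[S] = -1.0 = -1
E[Y] = 7 * (-1) + 5 = -2

-2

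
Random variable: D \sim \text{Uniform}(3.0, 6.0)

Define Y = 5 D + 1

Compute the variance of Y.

For Y = aD + b: Var(Y) = a² * Var(D)
Var(D) = (6 - 3)^2/12 = 0.75
Var(Y) = 5² * 0.75 = 25 * 0.75 = 18.75

18.75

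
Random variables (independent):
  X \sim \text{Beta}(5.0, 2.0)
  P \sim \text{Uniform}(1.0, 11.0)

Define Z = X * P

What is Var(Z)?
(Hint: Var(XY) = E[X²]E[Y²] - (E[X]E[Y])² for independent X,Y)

Var(XY) = E[X²]E[Y²] - (E[X]E[Y])²
E[X] = 0.71428571, Var(X) = 0.025510204
E[P] = 6, Var(P) = 8.3333333
E[X²] = 0.025510204 + 0.71428571² = 0.53571429
E[P²] = 8.3333333 + 6² = 44.333333
Var(Z) = 0.53571429*44.333333 - (0.71428571*6)²
= 23.75 - 18.367347 = 5.3826531

5.3826531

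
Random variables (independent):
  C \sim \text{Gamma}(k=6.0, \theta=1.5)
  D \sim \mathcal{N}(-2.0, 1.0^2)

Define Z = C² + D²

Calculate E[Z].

E[Z] = E[C²] + E[D²]
E[C²] = Var(C) + E[C]² = 13.5 + 81 = 94.5
E[D²] = Var(D) + E[D]² = 1 + 4 = 5
E[Z] = 94.5 + 5 = 99.5

99.5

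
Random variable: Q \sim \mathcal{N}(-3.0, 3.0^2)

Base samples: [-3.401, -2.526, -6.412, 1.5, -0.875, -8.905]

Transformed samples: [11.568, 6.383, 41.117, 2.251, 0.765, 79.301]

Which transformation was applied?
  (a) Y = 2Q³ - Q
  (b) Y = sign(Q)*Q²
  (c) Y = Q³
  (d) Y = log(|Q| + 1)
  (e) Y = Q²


Checking option (e) Y = Q²:
  Q = -3.401 -> Y = 11.568 ✓
  Q = -2.526 -> Y = 6.383 ✓
  Q = -6.412 -> Y = 41.117 ✓
All samples match this transformation.

(e) Q²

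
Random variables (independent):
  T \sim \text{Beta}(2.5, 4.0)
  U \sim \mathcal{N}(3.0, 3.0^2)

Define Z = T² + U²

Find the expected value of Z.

E[Z] = E[T²] + E[U²]
E[T²] = Var(T) + E[T]² = 0.031558185 + 0.14792899 = 0.17948718
E[U²] = Var(U) + E[U]² = 9 + 9 = 18
E[Z] = 0.17948718 + 18 = 18.179487

18.179487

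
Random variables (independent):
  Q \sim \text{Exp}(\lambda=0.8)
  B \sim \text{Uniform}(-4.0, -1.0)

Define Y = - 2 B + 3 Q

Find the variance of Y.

For independent RVs: Var(aX + bY) = a²Var(X) + b²Var(Y)
Var(Q) = 1.5625
Var(B) = 0.75
Var(Y) = 3²*1.5625 + (-2)²*0.75
= 9*1.5625 + 4*0.75 = 17.0625

17.0625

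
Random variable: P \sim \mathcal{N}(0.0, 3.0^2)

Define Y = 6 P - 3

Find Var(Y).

For Y = aP + b: Var(Y) = a² * Var(P)
Var(P) = 3.0^2 = 9
Var(Y) = 6² * 9 = 36 * 9 = 324

324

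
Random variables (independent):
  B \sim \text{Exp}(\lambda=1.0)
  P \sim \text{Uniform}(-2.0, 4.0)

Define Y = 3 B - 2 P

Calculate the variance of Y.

For independent RVs: Var(aX + bY) = a²Var(X) + b²Var(Y)
Var(B) = 1
Var(P) = 3
Var(Y) = 3²*1 + (-2)²*3
= 9*1 + 4*3 = 21

21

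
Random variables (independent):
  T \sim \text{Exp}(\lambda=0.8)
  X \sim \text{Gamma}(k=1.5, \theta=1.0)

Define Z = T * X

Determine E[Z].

For independent RVs: E[XY] = E[X]*E[Y]
E[T] = 1.25
E[X] = 1.5
E[Z] = 1.25 * 1.5 = 1.875

1.875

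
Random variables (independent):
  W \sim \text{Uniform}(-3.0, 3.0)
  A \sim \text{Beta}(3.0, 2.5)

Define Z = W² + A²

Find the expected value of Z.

E[Z] = E[W²] + E[A²]
E[W²] = Var(W) + E[W]² = 3 + 0 = 3
E[A²] = Var(A) + E[A]² = 0.038143675 + 0.29752066 = 0.33566434
E[Z] = 3 + 0.33566434 = 3.3356643

3.3356643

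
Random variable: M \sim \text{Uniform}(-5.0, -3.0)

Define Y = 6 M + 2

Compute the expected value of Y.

For Y = 6M + 2:
E[Y] = 6 * E[M] + 2
E[M] = (-5 - 3)/2 = -4
E[Y] = 6 * (-4) + 2 = -22

-22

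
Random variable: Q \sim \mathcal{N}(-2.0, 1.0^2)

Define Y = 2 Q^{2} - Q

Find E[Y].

E[Y] = 2*E[Q²] - 1*E[Q]
E[Q] = -2
E[Q²] = Var(Q) + (E[Q])² = 1 + 4 = 5
E[Y] = 2*5 - 1*(-2) = 12

12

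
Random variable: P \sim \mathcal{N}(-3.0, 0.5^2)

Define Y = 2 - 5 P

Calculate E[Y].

For Y = -5P + 2:
E[Y] = -5 * E[P] + 2
E[P] = -3.0 = -3
E[Y] = -5 * (-3) + 2 = 17

17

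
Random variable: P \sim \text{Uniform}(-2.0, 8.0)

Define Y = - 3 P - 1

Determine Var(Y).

For Y = aP + b: Var(Y) = a² * Var(P)
Var(P) = (8 + 2)^2/12 = 8.3333333
Var(Y) = (-3)² * 8.3333333 = 9 * 8.3333333 = 75

75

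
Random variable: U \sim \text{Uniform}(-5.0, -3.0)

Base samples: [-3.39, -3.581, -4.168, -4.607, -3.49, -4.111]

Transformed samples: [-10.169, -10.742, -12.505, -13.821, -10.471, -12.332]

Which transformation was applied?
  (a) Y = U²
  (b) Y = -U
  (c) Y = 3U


Checking option (c) Y = 3U:
  U = -3.39 -> Y = -10.169 ✓
  U = -3.581 -> Y = -10.742 ✓
  U = -4.168 -> Y = -12.505 ✓
All samples match this transformation.

(c) 3U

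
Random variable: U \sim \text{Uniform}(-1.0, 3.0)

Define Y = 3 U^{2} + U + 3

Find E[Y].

E[Y] = 3*E[U²] + 1*E[U] + 3
E[U] = 1
E[U²] = Var(U) + (E[U])² = 1.3333333 + 1 = 2.3333333
E[Y] = 3*2.3333333 + 1*1 + 3 = 11

11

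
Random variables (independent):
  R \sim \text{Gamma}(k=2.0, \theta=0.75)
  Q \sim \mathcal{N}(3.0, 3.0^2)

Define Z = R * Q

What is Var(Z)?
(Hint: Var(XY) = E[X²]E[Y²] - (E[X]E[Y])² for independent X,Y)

Var(XY) = E[X²]E[Y²] - (E[X]E[Y])²
E[R] = 1.5, Var(R) = 1.125
E[Q] = 3, Var(Q) = 9
E[R²] = 1.125 + 1.5² = 3.375
E[Q²] = 9 + 3² = 18
Var(Z) = 3.375*18 - (1.5*3)²
= 60.75 - 20.25 = 40.5

40.5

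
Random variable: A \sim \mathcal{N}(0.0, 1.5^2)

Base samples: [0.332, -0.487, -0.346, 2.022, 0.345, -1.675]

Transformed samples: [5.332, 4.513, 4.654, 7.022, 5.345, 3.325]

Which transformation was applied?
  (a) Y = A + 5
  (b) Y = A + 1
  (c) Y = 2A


Checking option (a) Y = A + 5:
  A = 0.332 -> Y = 5.332 ✓
  A = -0.487 -> Y = 4.513 ✓
  A = -0.346 -> Y = 4.654 ✓
All samples match this transformation.

(a) A + 5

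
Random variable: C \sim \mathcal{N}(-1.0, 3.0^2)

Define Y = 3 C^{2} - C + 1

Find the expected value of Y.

E[Y] = 3*E[C²] - 1*E[C] + 1
E[C] = -1
E[C²] = Var(C) + (E[C])² = 9 + 1 = 10
E[Y] = 3*10 - 1*(-1) + 1 = 32

32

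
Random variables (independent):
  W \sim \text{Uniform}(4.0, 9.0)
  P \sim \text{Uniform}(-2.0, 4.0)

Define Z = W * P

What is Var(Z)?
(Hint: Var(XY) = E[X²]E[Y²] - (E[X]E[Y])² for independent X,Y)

Var(XY) = E[X²]E[Y²] - (E[X]E[Y])²
E[W] = 6.5, Var(W) = 2.0833333
E[P] = 1, Var(P) = 3
E[W²] = 2.0833333 + 6.5² = 44.333333
E[P²] = 3 + 1² = 4
Var(Z) = 44.333333*4 - (6.5*1)²
= 177.33333 - 42.25 = 135.08333

135.08333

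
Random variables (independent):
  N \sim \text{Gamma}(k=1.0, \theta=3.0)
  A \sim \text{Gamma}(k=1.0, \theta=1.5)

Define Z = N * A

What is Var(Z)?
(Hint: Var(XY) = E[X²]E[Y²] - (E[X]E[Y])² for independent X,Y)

Var(XY) = E[X²]E[Y²] - (E[X]E[Y])²
E[N] = 3, Var(N) = 9
E[A] = 1.5, Var(A) = 2.25
E[N²] = 9 + 3² = 18
E[A²] = 2.25 + 1.5² = 4.5
Var(Z) = 18*4.5 - (3*1.5)²
= 81 - 20.25 = 60.75

60.75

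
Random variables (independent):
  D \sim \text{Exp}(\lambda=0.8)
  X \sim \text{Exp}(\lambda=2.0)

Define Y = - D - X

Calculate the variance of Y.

For independent RVs: Var(aX + bY) = a²Var(X) + b²Var(Y)
Var(D) = 1.5625
Var(X) = 0.25
Var(Y) = (-1)²*1.5625 + (-1)²*0.25
= 1*1.5625 + 1*0.25 = 1.8125

1.8125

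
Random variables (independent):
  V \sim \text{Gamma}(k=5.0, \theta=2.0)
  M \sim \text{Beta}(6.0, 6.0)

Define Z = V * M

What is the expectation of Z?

For independent RVs: E[XY] = E[X]*E[Y]
E[V] = 10
E[M] = 0.5
E[Z] = 10 * 0.5 = 5

5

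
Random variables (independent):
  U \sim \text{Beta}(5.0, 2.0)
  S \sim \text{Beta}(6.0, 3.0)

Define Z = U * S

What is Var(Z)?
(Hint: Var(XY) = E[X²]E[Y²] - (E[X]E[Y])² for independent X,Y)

Var(XY) = E[X²]E[Y²] - (E[X]E[Y])²
E[U] = 0.71428571, Var(U) = 0.025510204
E[S] = 0.66666667, Var(S) = 0.022222222
E[U²] = 0.025510204 + 0.71428571² = 0.53571429
E[S²] = 0.022222222 + 0.66666667² = 0.46666667
Var(Z) = 0.53571429*0.46666667 - (0.71428571*0.66666667)²
= 0.25 - 0.22675737 = 0.02324263

0.02324263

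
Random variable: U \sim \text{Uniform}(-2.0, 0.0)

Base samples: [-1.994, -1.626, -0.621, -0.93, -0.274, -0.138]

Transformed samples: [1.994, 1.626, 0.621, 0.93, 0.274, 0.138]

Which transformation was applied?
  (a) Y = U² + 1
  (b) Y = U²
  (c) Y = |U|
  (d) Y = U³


Checking option (c) Y = |U|:
  U = -1.994 -> Y = 1.994 ✓
  U = -1.626 -> Y = 1.626 ✓
  U = -0.621 -> Y = 0.621 ✓
All samples match this transformation.

(c) |U|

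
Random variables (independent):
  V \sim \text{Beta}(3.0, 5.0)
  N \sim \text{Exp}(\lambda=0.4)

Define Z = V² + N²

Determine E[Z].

E[Z] = E[V²] + E[N²]
E[V²] = Var(V) + E[V]² = 0.026041667 + 0.140625 = 0.16666667
E[N²] = Var(N) + E[N]² = 6.25 + 6.25 = 12.5
E[Z] = 0.16666667 + 12.5 = 12.666667

12.666667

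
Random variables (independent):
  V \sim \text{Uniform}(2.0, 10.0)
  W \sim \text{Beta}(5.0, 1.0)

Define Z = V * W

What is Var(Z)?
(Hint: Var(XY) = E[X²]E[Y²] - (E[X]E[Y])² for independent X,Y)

Var(XY) = E[X²]E[Y²] - (E[X]E[Y])²
E[V] = 6, Var(V) = 5.3333333
E[W] = 0.83333333, Var(W) = 0.01984127
E[V²] = 5.3333333 + 6² = 41.333333
E[W²] = 0.01984127 + 0.83333333² = 0.71428571
Var(Z) = 41.333333*0.71428571 - (6*0.83333333)²
= 29.52381 - 25 = 4.5238095

4.5238095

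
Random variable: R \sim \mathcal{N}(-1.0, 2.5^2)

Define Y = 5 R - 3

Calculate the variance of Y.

For Y = aR + b: Var(Y) = a² * Var(R)
Var(R) = 2.5^2 = 6.25
Var(Y) = 5² * 6.25 = 25 * 6.25 = 156.25

156.25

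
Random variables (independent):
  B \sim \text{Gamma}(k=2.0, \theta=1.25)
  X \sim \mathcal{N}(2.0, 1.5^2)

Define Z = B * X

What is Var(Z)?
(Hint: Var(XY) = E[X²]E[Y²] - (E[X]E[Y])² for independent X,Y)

Var(XY) = E[X²]E[Y²] - (E[X]E[Y])²
E[B] = 2.5, Var(B) = 3.125
E[X] = 2, Var(X) = 2.25
E[B²] = 3.125 + 2.5² = 9.375
E[X²] = 2.25 + 2² = 6.25
Var(Z) = 9.375*6.25 - (2.5*2)²
= 58.59375 - 25 = 33.59375

33.59375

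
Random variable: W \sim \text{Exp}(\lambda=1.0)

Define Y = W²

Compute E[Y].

Using E[X²] = Var(X) + (E[X])²:
E[W] = 1
Var(W) = 1/1.0^2 = 1
E[W²] = 1 + 1² = 1 + 1 = 2

2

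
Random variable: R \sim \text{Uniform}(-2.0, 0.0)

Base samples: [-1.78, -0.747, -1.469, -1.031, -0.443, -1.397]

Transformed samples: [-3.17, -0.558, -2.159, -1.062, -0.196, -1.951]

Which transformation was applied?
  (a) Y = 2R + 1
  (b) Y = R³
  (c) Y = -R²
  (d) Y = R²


Checking option (c) Y = -R²:
  R = -1.78 -> Y = -3.17 ✓
  R = -0.747 -> Y = -0.558 ✓
  R = -1.469 -> Y = -2.159 ✓
All samples match this transformation.

(c) -R²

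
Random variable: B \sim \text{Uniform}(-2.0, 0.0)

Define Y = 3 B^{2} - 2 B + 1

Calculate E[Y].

E[Y] = 3*E[B²] - 2*E[B] + 1
E[B] = -1
E[B²] = Var(B) + (E[B])² = 0.33333333 + 1 = 1.3333333
E[Y] = 3*1.3333333 - 2*(-1) + 1 = 7

7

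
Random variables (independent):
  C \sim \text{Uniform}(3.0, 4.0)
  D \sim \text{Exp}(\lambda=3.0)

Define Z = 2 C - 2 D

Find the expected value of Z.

E[Z] = 2*E[C] - 2*E[D]
E[C] = 3.5
E[D] = 0.33333333
E[Z] = 2*3.5 - 2*0.33333333 = 6.3333333

6.3333333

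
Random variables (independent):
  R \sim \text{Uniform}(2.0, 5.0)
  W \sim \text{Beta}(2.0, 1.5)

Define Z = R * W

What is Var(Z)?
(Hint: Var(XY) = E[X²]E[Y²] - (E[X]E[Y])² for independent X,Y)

Var(XY) = E[X²]E[Y²] - (E[X]E[Y])²
E[R] = 3.5, Var(R) = 0.75
E[W] = 0.57142857, Var(W) = 0.054421769
E[R²] = 0.75 + 3.5² = 13
E[W²] = 0.054421769 + 0.57142857² = 0.38095238
Var(Z) = 13*0.38095238 - (3.5*0.57142857)²
= 4.952381 - 4 = 0.95238095

0.95238095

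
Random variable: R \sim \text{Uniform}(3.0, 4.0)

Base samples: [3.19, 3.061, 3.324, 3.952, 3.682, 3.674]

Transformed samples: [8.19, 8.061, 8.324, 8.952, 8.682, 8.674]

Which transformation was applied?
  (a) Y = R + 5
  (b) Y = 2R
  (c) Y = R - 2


Checking option (a) Y = R + 5:
  R = 3.19 -> Y = 8.19 ✓
  R = 3.061 -> Y = 8.061 ✓
  R = 3.324 -> Y = 8.324 ✓
All samples match this transformation.

(a) R + 5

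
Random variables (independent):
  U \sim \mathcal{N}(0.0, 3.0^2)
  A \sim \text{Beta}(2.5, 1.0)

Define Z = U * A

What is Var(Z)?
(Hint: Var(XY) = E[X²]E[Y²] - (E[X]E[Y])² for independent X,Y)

Var(XY) = E[X²]E[Y²] - (E[X]E[Y])²
E[U] = 0, Var(U) = 9
E[A] = 0.71428571, Var(A) = 0.045351474
E[U²] = 9 + 0² = 9
E[A²] = 0.045351474 + 0.71428571² = 0.55555556
Var(Z) = 9*0.55555556 - (0*0.71428571)²
= 5 - 0 = 5

5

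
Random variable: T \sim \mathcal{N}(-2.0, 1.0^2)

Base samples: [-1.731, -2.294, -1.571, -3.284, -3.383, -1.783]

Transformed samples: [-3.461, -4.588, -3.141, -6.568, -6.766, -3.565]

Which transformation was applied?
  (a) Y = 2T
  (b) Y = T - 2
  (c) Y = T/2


Checking option (a) Y = 2T:
  T = -1.731 -> Y = -3.461 ✓
  T = -2.294 -> Y = -4.588 ✓
  T = -1.571 -> Y = -3.141 ✓
All samples match this transformation.

(a) 2T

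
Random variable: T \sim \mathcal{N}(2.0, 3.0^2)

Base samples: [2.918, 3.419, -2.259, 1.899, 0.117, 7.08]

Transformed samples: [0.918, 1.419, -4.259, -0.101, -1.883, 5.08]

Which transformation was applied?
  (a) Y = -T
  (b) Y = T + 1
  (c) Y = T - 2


Checking option (c) Y = T - 2:
  T = 2.918 -> Y = 0.918 ✓
  T = 3.419 -> Y = 1.419 ✓
  T = -2.259 -> Y = -4.259 ✓
All samples match this transformation.

(c) T - 2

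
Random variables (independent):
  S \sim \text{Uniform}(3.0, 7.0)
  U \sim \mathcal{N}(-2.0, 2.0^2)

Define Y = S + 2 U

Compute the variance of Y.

For independent RVs: Var(aX + bY) = a²Var(X) + b²Var(Y)
Var(S) = 1.3333333
Var(U) = 4
Var(Y) = 1²*1.3333333 + 2²*4
= 1*1.3333333 + 4*4 = 17.333333

17.333333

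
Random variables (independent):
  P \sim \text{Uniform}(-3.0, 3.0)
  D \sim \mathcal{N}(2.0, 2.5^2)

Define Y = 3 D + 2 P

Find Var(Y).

For independent RVs: Var(aX + bY) = a²Var(X) + b²Var(Y)
Var(P) = 3
Var(D) = 6.25
Var(Y) = 2²*3 + 3²*6.25
= 4*3 + 9*6.25 = 68.25

68.25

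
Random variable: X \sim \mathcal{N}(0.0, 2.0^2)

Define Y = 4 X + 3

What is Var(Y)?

For Y = aX + b: Var(Y) = a² * Var(X)
Var(X) = 2.0^2 = 4
Var(Y) = 4² * 4 = 16 * 4 = 64

64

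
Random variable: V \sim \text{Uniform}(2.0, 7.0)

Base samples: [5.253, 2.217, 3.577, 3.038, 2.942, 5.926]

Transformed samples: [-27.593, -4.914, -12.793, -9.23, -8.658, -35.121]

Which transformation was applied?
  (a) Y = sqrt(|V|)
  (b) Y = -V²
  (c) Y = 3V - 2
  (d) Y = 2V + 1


Checking option (b) Y = -V²:
  V = 5.253 -> Y = -27.593 ✓
  V = 2.217 -> Y = -4.914 ✓
  V = 3.577 -> Y = -12.793 ✓
All samples match this transformation.

(b) -V²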